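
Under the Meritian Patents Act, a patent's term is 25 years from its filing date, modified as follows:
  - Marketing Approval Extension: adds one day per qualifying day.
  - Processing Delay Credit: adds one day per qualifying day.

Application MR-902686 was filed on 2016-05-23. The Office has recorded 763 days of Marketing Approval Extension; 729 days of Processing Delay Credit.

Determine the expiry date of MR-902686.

2045-06-23

Base term: filing date + 25 years → 23 May 2041.
Marketing Approval Extension: +763 days → 25 June 2043.
Processing Delay Credit: +729 days → 23 June 2045.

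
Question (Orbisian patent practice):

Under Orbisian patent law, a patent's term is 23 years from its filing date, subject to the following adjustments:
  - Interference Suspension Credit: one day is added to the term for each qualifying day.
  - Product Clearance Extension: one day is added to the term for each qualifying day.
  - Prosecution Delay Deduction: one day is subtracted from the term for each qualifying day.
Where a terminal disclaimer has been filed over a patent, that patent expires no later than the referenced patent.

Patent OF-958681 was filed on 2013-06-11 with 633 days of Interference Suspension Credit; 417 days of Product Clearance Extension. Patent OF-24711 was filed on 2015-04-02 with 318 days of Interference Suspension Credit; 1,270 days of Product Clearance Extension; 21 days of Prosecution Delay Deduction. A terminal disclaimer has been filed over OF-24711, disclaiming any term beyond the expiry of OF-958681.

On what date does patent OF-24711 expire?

2039-04-27

Natural term of OF-24711:
  Base: filing + 23 years → 2 April 2038.
  Interference Suspension Credit: +318 days → 14 February 2039.
  Product Clearance Extension: +1270 days → 7 August 2042.
  Prosecution Delay Deduction: −21 days → 17 July 2042.
Expiry of referenced patent OF-958681:
  Base: filing + 23 years → 11 June 2036.
  Interference Suspension Credit: +633 days → 6 March 2038.
  Product Clearance Extension: +417 days → 27 April 2039.
Terminal disclaimer: OF-24711 expires on the earlier of 17 July 2042 and 27 April 2039.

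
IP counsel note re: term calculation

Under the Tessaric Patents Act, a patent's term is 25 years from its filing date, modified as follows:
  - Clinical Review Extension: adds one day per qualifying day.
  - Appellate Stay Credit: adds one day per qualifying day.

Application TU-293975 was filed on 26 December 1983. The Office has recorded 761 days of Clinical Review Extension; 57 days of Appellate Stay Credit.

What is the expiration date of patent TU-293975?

March 24, 2011

Base term: filing date + 25 years → 26 December 2008.
Clinical Review Extension: +761 days → 26 January 2011.
Appellate Stay Credit: +57 days → 24 March 2011.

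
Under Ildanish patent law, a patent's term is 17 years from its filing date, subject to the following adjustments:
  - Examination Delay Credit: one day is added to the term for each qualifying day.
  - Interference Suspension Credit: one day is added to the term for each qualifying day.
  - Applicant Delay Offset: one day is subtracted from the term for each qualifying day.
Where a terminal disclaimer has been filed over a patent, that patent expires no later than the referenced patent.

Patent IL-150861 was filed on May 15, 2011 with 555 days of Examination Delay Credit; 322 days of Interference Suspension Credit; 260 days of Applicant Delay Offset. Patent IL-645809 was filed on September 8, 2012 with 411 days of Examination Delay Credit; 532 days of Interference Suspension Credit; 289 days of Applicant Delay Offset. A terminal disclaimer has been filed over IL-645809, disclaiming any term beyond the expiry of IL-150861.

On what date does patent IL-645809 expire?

Natural term of IL-645809:
  Base: filing + 17 years → 8 September 2029.
  Examination Delay Credit: +411 days → 24 October 2030.
  Interference Suspension Credit: +532 days → 8 April 2032.
  Applicant Delay Offset: −289 days → 24 June 2031.
Expiry of referenced patent IL-150861:
  Base: filing + 17 years → 15 May 2028.
  Examination Delay Credit: +555 days → 21 November 2029.
  Interference Suspension Credit: +322 days → 9 October 2030.
  Applicant Delay Offset: −260 days → 22 January 2030.
Terminal disclaimer: IL-645809 expires on the earlier of 24 June 2031 and 22 January 2030.

January 22, 2030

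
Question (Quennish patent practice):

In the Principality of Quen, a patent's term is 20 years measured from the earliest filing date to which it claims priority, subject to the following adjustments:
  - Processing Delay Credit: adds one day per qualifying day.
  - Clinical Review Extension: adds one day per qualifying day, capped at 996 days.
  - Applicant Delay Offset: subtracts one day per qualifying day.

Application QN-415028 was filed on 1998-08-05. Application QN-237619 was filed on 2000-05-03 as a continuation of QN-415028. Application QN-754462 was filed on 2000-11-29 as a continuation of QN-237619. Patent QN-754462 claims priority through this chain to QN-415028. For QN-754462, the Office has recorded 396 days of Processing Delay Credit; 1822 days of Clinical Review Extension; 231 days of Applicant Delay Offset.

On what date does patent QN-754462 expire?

Earliest priority filing: 5 August 1998.
Base term: 5 August 1998 + 20 years → 5 August 2018.
Processing Delay Credit: +396 days → 5 September 2019.
Clinical Review Extension: 1822 days claimed exceeds the 996-day cap, so +996 days → 28 May 2022.
Applicant Delay Offset: −231 days → 9 October 2021.

2021-10-09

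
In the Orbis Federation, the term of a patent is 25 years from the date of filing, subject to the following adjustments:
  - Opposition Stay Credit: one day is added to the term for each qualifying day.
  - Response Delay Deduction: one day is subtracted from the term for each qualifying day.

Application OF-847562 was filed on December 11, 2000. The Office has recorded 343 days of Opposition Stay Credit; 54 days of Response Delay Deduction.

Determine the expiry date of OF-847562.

Base term: filing date + 25 years → 11 December 2025.
Opposition Stay Credit: +343 days → 19 November 2026.
Response Delay Deduction: −54 days → 26 September 2026.

2026-09-26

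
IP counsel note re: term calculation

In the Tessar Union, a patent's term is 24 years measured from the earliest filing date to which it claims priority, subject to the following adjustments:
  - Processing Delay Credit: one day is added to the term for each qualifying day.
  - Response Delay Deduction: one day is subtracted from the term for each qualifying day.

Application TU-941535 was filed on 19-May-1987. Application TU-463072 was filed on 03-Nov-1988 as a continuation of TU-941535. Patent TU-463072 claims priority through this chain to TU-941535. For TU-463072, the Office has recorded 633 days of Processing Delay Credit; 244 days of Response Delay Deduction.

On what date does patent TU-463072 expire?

June 11, 2012

Earliest priority filing: 19 May 1987.
Base term: 19 May 1987 + 24 years → 19 May 2011.
Processing Delay Credit: +633 days → 10 February 2013.
Response Delay Deduction: −244 days → 11 June 2012.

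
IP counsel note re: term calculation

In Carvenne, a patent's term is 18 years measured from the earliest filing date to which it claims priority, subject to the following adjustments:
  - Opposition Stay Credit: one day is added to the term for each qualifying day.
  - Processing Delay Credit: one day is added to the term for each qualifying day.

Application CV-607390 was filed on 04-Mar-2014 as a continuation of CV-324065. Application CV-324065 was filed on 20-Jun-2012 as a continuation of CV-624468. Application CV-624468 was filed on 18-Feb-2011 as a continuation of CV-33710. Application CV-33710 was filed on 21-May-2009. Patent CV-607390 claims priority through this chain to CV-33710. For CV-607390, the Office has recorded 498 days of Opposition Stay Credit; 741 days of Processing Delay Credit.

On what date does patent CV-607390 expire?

2030-10-11

Earliest priority filing: 21 May 2009.
Base term: 21 May 2009 + 18 years → 21 May 2027.
Opposition Stay Credit: +498 days → 30 September 2028.
Processing Delay Credit: +741 days → 11 October 2030.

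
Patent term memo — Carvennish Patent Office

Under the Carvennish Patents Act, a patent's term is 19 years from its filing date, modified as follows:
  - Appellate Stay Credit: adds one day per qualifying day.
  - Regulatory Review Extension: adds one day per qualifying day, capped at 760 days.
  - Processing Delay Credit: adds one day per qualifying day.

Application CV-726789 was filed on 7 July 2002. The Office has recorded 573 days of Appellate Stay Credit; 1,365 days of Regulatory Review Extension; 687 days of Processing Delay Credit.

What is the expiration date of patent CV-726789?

Base term: filing date + 19 years → 7 July 2021.
Appellate Stay Credit: +573 days → 31 January 2023.
Regulatory Review Extension: 1365 days claimed exceeds the 760-day cap, so +760 days → 1 March 2025.
Processing Delay Credit: +687 days → 17 January 2027.

January 17, 2027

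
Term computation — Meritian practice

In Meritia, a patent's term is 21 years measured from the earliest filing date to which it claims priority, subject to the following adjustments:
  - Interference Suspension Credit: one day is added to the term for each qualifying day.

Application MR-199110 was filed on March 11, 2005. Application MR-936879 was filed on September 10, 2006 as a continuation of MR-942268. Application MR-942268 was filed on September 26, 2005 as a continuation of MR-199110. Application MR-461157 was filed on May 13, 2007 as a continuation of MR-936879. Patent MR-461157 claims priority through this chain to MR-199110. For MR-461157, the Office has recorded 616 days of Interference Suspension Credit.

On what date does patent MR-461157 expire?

Earliest priority filing: 11 March 2005.
Base term: 11 March 2005 + 21 years → 11 March 2026.
Interference Suspension Credit: +616 days → 17 November 2027.

2027-11-17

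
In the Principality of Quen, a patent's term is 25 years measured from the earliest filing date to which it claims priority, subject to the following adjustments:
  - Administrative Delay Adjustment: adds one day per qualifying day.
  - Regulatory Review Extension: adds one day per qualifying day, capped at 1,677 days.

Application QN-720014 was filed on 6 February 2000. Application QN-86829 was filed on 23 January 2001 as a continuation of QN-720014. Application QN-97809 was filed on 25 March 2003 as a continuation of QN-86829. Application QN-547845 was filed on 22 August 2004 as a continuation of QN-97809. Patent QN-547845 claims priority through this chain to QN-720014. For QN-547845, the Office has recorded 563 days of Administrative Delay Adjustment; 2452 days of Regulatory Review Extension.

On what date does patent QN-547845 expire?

Earliest priority filing: 6 February 2000.
Base term: 6 February 2000 + 25 years → 6 February 2025.
Administrative Delay Adjustment: +563 days → 23 August 2026.
Regulatory Review Extension: 2452 days claimed exceeds the 1677-day cap, so +1677 days → 27 March 2031.

2031-03-27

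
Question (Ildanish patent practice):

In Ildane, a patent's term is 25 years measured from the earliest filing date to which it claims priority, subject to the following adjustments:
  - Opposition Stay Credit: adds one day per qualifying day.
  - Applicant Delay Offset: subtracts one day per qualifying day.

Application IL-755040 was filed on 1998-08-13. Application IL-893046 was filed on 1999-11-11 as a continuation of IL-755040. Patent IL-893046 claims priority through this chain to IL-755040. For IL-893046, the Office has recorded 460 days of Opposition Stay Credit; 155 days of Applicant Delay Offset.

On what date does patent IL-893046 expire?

2024-06-13

Earliest priority filing: 13 August 1998.
Base term: 13 August 1998 + 25 years → 13 August 2023.
Opposition Stay Credit: +460 days → 15 November 2024.
Applicant Delay Offset: −155 days → 13 June 2024.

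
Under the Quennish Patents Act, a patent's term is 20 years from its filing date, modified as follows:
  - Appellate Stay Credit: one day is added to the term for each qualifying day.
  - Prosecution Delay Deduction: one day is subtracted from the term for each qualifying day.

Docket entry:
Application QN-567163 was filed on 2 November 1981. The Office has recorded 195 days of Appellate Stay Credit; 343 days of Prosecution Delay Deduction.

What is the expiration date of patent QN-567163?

2001-06-07

Base term: filing date + 20 years → 2 November 2001.
Appellate Stay Credit: +195 days → 16 May 2002.
Prosecution Delay Deduction: −343 days → 7 June 2001.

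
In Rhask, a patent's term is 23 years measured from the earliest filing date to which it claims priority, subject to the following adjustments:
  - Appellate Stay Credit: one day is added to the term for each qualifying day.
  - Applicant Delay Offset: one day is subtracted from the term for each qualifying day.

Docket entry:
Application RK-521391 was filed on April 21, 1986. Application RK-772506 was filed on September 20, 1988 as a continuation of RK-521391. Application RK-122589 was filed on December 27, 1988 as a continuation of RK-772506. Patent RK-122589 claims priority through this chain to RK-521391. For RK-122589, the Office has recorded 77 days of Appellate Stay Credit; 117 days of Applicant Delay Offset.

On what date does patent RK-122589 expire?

Earliest priority filing: 21 April 1986.
Base term: 21 April 1986 + 23 years → 21 April 2009.
Appellate Stay Credit: +77 days → 7 July 2009.
Applicant Delay Offset: −117 days → 12 March 2009.

March 12, 2009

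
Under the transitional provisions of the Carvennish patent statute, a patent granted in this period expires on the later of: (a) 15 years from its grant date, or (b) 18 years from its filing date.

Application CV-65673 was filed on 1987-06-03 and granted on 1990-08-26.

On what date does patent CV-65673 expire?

(a) grant + 15 years → 26 August 2005.
(b) filing + 18 years → 3 June 2005.
Later of the two: 26 August 2005.

2005-08-26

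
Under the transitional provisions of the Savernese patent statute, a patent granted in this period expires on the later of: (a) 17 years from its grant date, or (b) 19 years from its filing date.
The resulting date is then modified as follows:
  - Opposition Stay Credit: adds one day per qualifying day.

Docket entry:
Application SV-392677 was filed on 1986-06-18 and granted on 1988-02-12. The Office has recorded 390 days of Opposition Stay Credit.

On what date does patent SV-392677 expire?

2006-07-13

(a) grant + 17 years → 12 February 2005.
(b) filing + 19 years → 18 June 2005.
Later of the two: 18 June 2005.
Opposition Stay Credit: +390 days → 13 July 2006.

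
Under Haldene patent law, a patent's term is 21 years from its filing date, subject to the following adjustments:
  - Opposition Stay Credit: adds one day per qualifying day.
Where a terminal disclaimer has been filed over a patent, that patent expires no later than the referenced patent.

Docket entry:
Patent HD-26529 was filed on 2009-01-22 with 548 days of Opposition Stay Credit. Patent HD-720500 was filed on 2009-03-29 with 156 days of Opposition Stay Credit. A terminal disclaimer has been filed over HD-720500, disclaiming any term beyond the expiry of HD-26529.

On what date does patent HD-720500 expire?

2030-09-01

Natural term of HD-720500:
  Base: filing + 21 years → 29 March 2030.
  Opposition Stay Credit: +156 days → 1 September 2030.
Expiry of referenced patent HD-26529:
  Base: filing + 21 years → 22 January 2030.
  Opposition Stay Credit: +548 days → 24 July 2031.
Terminal disclaimer: HD-720500 expires on the earlier of 1 September 2030 and 24 July 2031.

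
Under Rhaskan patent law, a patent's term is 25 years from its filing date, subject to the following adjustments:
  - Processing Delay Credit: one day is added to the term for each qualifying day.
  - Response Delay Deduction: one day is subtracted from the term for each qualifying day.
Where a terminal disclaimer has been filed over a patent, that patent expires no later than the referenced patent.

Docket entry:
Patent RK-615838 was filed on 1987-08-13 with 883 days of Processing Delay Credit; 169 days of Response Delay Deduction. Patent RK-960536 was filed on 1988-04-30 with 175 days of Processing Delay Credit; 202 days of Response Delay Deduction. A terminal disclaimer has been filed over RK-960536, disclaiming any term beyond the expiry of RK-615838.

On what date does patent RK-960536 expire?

Natural term of RK-960536:
  Base: filing + 25 years → 30 April 2013.
  Processing Delay Credit: +175 days → 22 October 2013.
  Response Delay Deduction: −202 days → 3 April 2013.
Expiry of referenced patent RK-615838:
  Base: filing + 25 years → 13 August 2012.
  Processing Delay Credit: +883 days → 13 January 2015.
  Response Delay Deduction: −169 days → 28 July 2014.
Terminal disclaimer: RK-960536 expires on the earlier of 3 April 2013 and 28 July 2014.

April 3, 2013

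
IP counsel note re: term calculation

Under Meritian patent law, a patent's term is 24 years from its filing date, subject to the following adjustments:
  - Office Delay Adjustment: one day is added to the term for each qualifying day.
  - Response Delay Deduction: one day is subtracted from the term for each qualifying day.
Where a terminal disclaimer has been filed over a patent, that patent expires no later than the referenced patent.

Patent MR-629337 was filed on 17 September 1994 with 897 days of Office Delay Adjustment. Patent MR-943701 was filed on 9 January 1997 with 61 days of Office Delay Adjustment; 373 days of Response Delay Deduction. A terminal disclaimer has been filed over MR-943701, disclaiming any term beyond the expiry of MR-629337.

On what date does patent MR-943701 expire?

Natural term of MR-943701:
  Base: filing + 24 years → 9 January 2021.
  Office Delay Adjustment: +61 days → 11 March 2021.
  Response Delay Deduction: −373 days → 3 March 2020.
Expiry of referenced patent MR-629337:
  Base: filing + 24 years → 17 September 2018.
  Office Delay Adjustment: +897 days → 2 March 2021.
Terminal disclaimer: MR-943701 expires on the earlier of 3 March 2020 and 2 March 2021.

March 3, 2020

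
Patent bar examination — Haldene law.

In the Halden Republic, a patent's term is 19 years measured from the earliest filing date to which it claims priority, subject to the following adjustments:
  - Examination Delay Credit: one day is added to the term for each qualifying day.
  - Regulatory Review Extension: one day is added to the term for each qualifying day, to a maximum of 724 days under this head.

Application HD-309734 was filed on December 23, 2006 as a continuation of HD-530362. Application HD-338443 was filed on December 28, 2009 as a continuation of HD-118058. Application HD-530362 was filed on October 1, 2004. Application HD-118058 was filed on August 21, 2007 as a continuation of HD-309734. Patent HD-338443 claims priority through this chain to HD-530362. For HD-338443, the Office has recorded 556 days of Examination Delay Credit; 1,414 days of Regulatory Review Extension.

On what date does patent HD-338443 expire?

Earliest priority filing: 1 October 2004.
Base term: 1 October 2004 + 19 years → 1 October 2023.
Examination Delay Credit: +556 days → 9 April 2025.
Regulatory Review Extension: 1414 days claimed exceeds the 724-day cap, so +724 days → 3 April 2027.

2027-04-03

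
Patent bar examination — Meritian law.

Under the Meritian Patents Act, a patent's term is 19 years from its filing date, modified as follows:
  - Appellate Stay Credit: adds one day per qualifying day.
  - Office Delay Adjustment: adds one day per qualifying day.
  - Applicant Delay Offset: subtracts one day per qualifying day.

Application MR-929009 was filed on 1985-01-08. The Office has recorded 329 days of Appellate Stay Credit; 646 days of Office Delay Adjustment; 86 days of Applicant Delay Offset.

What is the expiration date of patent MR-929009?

Base term: filing date + 19 years → 8 January 2004.
Appellate Stay Credit: +329 days → 2 December 2004.
Office Delay Adjustment: +646 days → 9 September 2006.
Applicant Delay Offset: −86 days → 15 June 2006.

2006-06-15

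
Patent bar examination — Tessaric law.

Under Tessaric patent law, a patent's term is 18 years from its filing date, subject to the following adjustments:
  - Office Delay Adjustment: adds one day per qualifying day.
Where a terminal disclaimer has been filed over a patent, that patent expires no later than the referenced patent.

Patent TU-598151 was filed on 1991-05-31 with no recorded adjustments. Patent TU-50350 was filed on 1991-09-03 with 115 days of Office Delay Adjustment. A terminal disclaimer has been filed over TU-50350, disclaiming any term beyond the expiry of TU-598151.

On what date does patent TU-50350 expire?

May 31, 2009

Natural term of TU-50350:
  Base: filing + 18 years → 3 September 2009.
  Office Delay Adjustment: +115 days → 27 December 2009.
Expiry of referenced patent TU-598151:
  Base: filing + 18 years → 31 May 2009.
Terminal disclaimer: TU-50350 expires on the earlier of 27 December 2009 and 31 May 2009.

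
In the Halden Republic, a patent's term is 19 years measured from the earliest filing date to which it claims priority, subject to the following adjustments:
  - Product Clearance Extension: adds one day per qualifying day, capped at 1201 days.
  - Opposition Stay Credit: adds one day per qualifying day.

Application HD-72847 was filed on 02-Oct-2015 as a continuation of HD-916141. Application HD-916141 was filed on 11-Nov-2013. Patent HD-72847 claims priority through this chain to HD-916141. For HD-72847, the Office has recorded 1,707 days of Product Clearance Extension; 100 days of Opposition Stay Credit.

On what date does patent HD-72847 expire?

Earliest priority filing: 11 November 2013.
Base term: 11 November 2013 + 19 years → 11 November 2032.
Product Clearance Extension: 1707 days claimed exceeds the 1201-day cap, so +1201 days → 25 February 2036.
Opposition Stay Credit: +100 days → 4 June 2036.

2036-06-04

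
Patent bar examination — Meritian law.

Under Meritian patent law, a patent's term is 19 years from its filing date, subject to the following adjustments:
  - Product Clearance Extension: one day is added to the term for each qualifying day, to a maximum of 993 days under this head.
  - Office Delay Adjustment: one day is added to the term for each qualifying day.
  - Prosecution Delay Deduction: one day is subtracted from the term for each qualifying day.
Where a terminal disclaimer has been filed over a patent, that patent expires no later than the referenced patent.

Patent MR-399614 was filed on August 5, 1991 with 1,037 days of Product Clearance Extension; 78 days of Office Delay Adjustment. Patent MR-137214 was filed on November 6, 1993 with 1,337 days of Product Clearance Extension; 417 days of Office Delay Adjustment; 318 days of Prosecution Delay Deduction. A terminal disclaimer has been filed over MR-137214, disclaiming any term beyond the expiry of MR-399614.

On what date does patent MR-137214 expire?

2013-07-11

Natural term of MR-137214:
  Base: filing + 19 years → 6 November 2012.
  Product Clearance Extension: 1337 days claimed exceeds the 993-day cap, so +993 days → 27 July 2015.
  Office Delay Adjustment: +417 days → 16 September 2016.
  Prosecution Delay Deduction: −318 days → 3 November 2015.
Expiry of referenced patent MR-399614:
  Base: filing + 19 years → 5 August 2010.
  Product Clearance Extension: 1037 days claimed exceeds the 993-day cap, so +993 days → 24 April 2013.
  Office Delay Adjustment: +78 days → 11 July 2013.
Terminal disclaimer: MR-137214 expires on the earlier of 3 November 2015 and 11 July 2013.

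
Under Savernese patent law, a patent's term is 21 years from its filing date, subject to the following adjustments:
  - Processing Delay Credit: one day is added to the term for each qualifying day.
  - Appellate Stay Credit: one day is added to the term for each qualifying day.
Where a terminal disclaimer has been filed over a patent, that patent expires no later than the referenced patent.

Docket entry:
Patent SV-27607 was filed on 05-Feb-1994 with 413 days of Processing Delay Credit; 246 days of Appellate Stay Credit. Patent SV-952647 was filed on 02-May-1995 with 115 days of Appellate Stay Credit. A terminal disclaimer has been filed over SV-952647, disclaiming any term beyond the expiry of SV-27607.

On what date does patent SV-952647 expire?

2016-08-25

Natural term of SV-952647:
  Base: filing + 21 years → 2 May 2016.
  Appellate Stay Credit: +115 days → 25 August 2016.
Expiry of referenced patent SV-27607:
  Base: filing + 21 years → 5 February 2015.
  Processing Delay Credit: +413 days → 24 March 2016.
  Appellate Stay Credit: +246 days → 25 November 2016.
Terminal disclaimer: SV-952647 expires on the earlier of 25 August 2016 and 25 November 2016.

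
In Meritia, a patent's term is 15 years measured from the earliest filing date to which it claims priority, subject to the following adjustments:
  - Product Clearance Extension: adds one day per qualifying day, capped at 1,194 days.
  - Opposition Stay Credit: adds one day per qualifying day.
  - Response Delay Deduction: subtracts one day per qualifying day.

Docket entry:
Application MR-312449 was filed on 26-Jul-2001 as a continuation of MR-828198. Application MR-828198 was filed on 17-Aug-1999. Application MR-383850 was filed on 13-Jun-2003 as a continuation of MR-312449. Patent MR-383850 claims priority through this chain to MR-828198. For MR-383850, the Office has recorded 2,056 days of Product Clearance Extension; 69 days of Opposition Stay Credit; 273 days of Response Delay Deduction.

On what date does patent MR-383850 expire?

Earliest priority filing: 17 August 1999.
Base term: 17 August 1999 + 15 years → 17 August 2014.
Product Clearance Extension: 2056 days claimed exceeds the 1194-day cap, so +1194 days → 23 November 2017.
Opposition Stay Credit: +69 days → 31 January 2018.
Response Delay Deduction: −273 days → 3 May 2017.

2017-05-03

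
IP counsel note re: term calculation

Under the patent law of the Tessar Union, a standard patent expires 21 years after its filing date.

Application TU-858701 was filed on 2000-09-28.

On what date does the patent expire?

Filing date + 21 years → 28 September 2021.

September 28, 2021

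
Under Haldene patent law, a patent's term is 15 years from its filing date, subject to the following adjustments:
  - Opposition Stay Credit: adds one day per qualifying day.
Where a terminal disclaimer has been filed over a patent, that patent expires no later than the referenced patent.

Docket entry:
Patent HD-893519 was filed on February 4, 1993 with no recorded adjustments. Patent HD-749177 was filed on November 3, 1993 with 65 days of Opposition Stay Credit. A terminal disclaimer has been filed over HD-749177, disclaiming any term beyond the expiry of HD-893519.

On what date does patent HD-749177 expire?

2008-02-04

Natural term of HD-749177:
  Base: filing + 15 years → 3 November 2008.
  Opposition Stay Credit: +65 days → 7 January 2009.
Expiry of referenced patent HD-893519:
  Base: filing + 15 years → 4 February 2008.
Terminal disclaimer: HD-749177 expires on the earlier of 7 January 2009 and 4 February 2008.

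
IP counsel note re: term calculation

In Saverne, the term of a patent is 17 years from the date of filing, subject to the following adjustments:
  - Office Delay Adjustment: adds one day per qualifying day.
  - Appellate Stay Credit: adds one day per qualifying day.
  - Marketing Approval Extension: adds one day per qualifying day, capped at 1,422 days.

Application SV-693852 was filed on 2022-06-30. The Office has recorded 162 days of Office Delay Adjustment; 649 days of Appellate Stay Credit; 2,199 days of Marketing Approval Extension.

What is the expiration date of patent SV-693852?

Base term: filing date + 17 years → 30 June 2039.
Office Delay Adjustment: +162 days → 9 December 2039.
Appellate Stay Credit: +649 days → 18 September 2041.
Marketing Approval Extension: 2199 days claimed exceeds the 1422-day cap, so +1422 days → 10 August 2045.

August 10, 2045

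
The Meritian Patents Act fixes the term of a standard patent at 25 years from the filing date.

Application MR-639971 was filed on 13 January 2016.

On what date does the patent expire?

January 13, 2041

Filing date + 25 years → 13 January 2041.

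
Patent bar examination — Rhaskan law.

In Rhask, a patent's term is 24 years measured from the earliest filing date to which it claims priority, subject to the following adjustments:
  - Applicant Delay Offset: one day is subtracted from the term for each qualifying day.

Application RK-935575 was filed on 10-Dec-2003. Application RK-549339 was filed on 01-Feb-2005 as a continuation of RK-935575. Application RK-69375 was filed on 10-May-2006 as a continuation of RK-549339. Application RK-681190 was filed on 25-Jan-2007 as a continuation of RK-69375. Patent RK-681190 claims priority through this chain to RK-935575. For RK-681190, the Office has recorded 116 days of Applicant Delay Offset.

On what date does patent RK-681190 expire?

2027-08-16

Earliest priority filing: 10 December 2003.
Base term: 10 December 2003 + 24 years → 10 December 2027.
Applicant Delay Offset: −116 days → 16 August 2027.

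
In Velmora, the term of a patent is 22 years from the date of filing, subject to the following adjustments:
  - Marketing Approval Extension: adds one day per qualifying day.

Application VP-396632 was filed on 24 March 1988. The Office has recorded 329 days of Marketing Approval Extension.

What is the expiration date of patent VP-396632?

2011-02-16

Base term: filing date + 22 years → 24 March 2010.
Marketing Approval Extension: +329 days → 16 February 2011.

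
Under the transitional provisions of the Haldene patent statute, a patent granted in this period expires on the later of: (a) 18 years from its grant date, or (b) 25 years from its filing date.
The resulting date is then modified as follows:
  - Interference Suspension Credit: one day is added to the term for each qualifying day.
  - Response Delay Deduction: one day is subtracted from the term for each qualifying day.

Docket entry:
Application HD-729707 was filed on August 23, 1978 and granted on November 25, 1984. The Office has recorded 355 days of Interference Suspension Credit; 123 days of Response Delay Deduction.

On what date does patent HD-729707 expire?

2004-04-11

(a) grant + 18 years → 25 November 2002.
(b) filing + 25 years → 23 August 2003.
Later of the two: 23 August 2003.
Interference Suspension Credit: +355 days → 12 August 2004.
Response Delay Deduction: −123 days → 11 April 2004.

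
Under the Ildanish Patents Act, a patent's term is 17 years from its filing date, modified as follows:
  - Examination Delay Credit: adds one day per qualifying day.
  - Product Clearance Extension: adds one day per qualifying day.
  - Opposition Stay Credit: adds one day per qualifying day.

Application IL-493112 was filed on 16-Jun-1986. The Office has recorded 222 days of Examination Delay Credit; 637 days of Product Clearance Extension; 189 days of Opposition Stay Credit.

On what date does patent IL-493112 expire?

Base term: filing date + 17 years → 16 June 2003.
Examination Delay Credit: +222 days → 24 January 2004.
Product Clearance Extension: +637 days → 22 October 2005.
Opposition Stay Credit: +189 days → 29 April 2006.

April 29, 2006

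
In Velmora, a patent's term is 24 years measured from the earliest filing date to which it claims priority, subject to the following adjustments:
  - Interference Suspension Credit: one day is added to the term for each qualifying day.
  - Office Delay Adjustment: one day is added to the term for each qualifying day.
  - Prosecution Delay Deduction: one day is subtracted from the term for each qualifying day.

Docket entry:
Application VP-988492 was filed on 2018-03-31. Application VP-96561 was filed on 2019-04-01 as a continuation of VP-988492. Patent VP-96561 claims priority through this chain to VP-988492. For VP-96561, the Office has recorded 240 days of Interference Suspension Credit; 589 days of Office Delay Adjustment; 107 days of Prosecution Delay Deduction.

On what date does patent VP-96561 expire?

Earliest priority filing: 31 March 2018.
Base term: 31 March 2018 + 24 years → 31 March 2042.
Interference Suspension Credit: +240 days → 26 November 2042.
Office Delay Adjustment: +589 days → 7 July 2044.
Prosecution Delay Deduction: −107 days → 22 March 2044.

March 22, 2044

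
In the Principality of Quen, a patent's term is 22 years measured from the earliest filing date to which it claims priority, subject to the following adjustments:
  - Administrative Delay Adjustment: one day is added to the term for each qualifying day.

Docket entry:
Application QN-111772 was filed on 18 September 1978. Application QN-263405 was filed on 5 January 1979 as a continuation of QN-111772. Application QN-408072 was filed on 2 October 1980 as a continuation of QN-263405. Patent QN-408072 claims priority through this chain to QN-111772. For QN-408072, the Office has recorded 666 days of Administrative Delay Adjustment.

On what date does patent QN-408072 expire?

Earliest priority filing: 18 September 1978.
Base term: 18 September 1978 + 22 years → 18 September 2000.
Administrative Delay Adjustment: +666 days → 16 July 2002.

2002-07-16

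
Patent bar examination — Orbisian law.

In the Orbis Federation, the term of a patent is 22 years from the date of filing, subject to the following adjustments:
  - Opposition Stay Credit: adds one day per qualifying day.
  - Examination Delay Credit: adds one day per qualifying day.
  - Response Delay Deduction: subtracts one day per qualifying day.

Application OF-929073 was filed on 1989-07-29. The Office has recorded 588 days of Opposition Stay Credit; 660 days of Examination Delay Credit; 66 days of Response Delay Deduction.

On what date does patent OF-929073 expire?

October 23, 2014

Base term: filing date + 22 years → 29 July 2011.
Opposition Stay Credit: +588 days → 8 March 2013.
Examination Delay Credit: +660 days → 28 December 2014.
Response Delay Deduction: −66 days → 23 October 2014.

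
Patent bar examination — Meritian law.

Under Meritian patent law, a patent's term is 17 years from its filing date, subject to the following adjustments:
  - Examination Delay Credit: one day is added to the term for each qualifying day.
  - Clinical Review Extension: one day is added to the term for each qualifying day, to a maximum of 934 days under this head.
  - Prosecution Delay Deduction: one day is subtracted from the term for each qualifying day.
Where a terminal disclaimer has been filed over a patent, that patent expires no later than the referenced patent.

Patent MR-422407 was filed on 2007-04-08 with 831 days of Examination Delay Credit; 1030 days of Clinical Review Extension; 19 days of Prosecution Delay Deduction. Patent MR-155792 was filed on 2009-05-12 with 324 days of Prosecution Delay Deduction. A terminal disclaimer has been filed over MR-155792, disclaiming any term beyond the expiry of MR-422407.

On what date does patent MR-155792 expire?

Natural term of MR-155792:
  Base: filing + 17 years → 12 May 2026.
  Prosecution Delay Deduction: −324 days → 22 June 2025.
Expiry of referenced patent MR-422407:
  Base: filing + 17 years → 8 April 2024.
  Examination Delay Credit: +831 days → 18 July 2026.
  Clinical Review Extension: 1030 days claimed exceeds the 934-day cap, so +934 days → 6 February 2029.
  Prosecution Delay Deduction: −19 days → 18 January 2029.
Terminal disclaimer: MR-155792 expires on the earlier of 22 June 2025 and 18 January 2029.

June 22, 2025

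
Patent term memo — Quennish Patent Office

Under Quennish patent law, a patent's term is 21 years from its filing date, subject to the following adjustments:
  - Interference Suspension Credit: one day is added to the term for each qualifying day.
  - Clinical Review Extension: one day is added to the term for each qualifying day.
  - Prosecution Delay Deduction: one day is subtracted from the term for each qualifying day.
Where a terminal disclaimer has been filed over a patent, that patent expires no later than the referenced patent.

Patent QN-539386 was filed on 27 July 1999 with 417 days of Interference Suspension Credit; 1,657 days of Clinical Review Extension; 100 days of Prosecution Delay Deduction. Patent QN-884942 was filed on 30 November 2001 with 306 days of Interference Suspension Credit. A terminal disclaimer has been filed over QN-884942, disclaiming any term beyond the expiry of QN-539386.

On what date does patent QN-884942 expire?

2023-10-02

Natural term of QN-884942:
  Base: filing + 21 years → 30 November 2022.
  Interference Suspension Credit: +306 days → 2 October 2023.
Expiry of referenced patent QN-539386:
  Base: filing + 21 years → 27 July 2020.
  Interference Suspension Credit: +417 days → 17 September 2021.
  Clinical Review Extension: +1657 days → 1 April 2026.
  Prosecution Delay Deduction: −100 days → 22 December 2025.
Terminal disclaimer: QN-884942 expires on the earlier of 2 October 2023 and 22 December 2025.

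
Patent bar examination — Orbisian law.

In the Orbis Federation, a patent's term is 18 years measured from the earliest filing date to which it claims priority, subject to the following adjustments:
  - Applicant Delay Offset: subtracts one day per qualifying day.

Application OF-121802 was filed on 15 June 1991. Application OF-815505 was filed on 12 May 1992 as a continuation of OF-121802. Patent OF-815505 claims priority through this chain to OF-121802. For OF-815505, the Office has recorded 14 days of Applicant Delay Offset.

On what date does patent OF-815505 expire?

Earliest priority filing: 15 June 1991.
Base term: 15 June 1991 + 18 years → 15 June 2009.
Applicant Delay Offset: −14 days → 1 June 2009.

2009-06-01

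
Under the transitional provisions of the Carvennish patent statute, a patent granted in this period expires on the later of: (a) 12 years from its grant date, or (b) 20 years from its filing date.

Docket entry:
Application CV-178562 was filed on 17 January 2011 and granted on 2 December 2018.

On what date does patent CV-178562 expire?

2031-01-17

(a) grant + 12 years → 2 December 2030.
(b) filing + 20 years → 17 January 2031.
Later of the two: 17 January 2031.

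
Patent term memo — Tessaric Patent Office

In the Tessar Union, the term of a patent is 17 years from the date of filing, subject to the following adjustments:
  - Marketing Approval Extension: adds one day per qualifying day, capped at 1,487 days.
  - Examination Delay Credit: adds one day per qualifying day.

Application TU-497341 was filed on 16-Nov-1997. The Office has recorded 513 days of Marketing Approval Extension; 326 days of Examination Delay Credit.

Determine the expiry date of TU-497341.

Base term: filing date + 17 years → 16 November 2014.
Marketing Approval Extension: 513 days (within the 1487-day cap) → +513 days → 12 April 2016.
Examination Delay Credit: +326 days → 4 March 2017.

2017-03-04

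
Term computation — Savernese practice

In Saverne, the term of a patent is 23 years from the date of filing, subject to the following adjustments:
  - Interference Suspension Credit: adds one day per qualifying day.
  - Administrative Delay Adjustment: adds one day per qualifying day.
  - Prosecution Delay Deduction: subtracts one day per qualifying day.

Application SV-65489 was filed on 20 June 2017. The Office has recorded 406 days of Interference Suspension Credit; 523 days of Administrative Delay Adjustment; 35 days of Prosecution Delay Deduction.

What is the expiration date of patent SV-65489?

Base term: filing date + 23 years → 20 June 2040.
Interference Suspension Credit: +406 days → 31 July 2041.
Administrative Delay Adjustment: +523 days → 5 January 2043.
Prosecution Delay Deduction: −35 days → 1 December 2042.

2042-12-01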